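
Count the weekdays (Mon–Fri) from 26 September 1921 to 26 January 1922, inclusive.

26 September 1921 is a Monday.
From 26 September 1921 to 26 January 1922 is 123 days inclusive.
123 = 7 × 17 + 4, so there are 17 full weeks plus 4 extra days.
Each full week contributes 5 weekdays (Mon–Fri): 17 × 5 = 85.
The 4 extra days are Mon, Tue, Wed, Thu — 4 of them qualify.
Total: 85 + 4 = 89.

89 weekdays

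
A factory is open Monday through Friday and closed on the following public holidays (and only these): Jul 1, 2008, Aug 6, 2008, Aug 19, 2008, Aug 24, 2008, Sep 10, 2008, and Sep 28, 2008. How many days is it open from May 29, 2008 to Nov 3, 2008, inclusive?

109 business days

May 29, 2008 is a Thursday.
The range spans 159 days (inclusive of both endpoints).
159 = 7 × 22 + 5, so there are 22 full weeks plus 5 extra days.
Each full week contributes 5 weekdays (Mon–Fri): 22 × 5 = 110.
The 5 extra days are Thu, Fri, Sat, Sun, Mon — 3 of them qualify.
Total: 110 + 3 = 113.
Holidays: Jul 1, 2008 (Tue); Aug 6, 2008 (Wed); Aug 19, 2008 (Tue); Aug 24, 2008 (Sun); Sep 10, 2008 (Wed); Sep 28, 2008 (Sun).
4 of the 6 holidays fall on weekdays; the rest are weekends and were already excluded.
Business days: 113 − 4 = 109.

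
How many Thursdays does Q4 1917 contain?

13

October 1, 1917 is a Monday.
From October 1, 1917 to December 31, 1917 is 92 days inclusive.
92 = 7 × 13 + 1, so there are 13 full weeks plus 1 extra day.
Each full week contributes one Thursday: 13 so far.
The 1 extra day is Monday — none qualify.
Total: 13 + 0 = 13.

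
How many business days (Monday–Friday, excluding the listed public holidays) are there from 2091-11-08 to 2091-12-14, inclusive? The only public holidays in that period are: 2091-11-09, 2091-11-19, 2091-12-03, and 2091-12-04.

23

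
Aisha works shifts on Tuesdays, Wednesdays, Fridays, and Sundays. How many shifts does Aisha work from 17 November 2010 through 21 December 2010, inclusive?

17 November 2010 is a Wednesday.
The range spans 35 days (inclusive of both endpoints).
35 = 7 × 5, so the span is exactly 5 full weeks.
Each full week contributes 4 days from the set (Tue, Wed, Fri, Sun): 5 × 4 = 20.

20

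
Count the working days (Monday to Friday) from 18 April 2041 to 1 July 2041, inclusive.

53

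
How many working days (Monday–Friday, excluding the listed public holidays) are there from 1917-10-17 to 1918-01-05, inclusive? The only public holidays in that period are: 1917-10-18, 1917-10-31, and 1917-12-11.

55 working days

1917-10-17 is a Wednesday.
That's 81 days from start to end, counting both.
81 = 7 × 11 + 4, so there are 11 full weeks plus 4 extra days.
Each full week contributes 5 weekdays (Mon–Fri): 11 × 5 = 55.
The 4 extra days are Wednesday, Thursday, Friday, Saturday — 3 of them qualify.
Total: 55 + 3 = 58.
Holidays: 1917-10-18 (Thu); 1917-10-31 (Wed); 1917-12-11 (Tue).
All 3 holidays fall on weekdays, so subtract 3.
Business days: 58 − 3 = 55.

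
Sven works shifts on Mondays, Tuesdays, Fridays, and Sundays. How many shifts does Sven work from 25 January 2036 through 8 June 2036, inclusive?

78

25 January 2036 is a Friday.
From 25 January 2036 to 8 June 2036 is 136 days inclusive.
136 = 7 × 19 + 3, so there are 19 full weeks plus 3 extra days.
Each full week contributes 4 days from the set (Mon, Tue, Fri, Sun): 19 × 4 = 76.
The 3 extra days are Fri, Sat, Sun — 2 of them qualify.
Total: 76 + 2 = 78.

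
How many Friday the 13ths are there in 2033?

The 13th falls on a Friday when the month's 13th has weekday Fri.
Jan 13 is Thu; Feb 13 is Sun; Mar 13 is Sun; Apr 13 is Wed; May 13 is Fri ✓; Jun 13 is Mon; Jul 13 is Wed; Aug 13 is Sat; Sep 13 is Tue; Oct 13 is Thu; Nov 13 is Sun; Dec 13 is Tue.
Friday the 13ths: May.

1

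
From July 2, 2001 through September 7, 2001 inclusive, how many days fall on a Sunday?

9

July 2, 2001 is a Monday.
The range spans 68 days (inclusive of both endpoints).
68 = 7 × 9 + 5, so there are 9 full weeks plus 5 extra days.
Each full week contributes one Sunday: 9 so far.
The 5 extra days are Mon, Tue, Wed, Thu, Fri — none qualify.
Total: 9 + 0 = 9.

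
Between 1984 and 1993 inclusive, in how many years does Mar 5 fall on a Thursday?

2

Day of week of March 5 in each year:
1984: Mon, 1985: Tue, 1986: Wed, 1987: Thu ✓, 1988: Sat, 1989: Sun, 1990: Mon, 1991: Tue, 1992: Thu ✓, 1993: Fri
Thursdays: 1987, 1992.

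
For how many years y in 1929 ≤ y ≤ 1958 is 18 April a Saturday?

Day of week of April 18 in each year:
1929: Thu, 1930: Fri, 1931: Sat ✓, 1932: Mon, 1933: Tue, 1934: Wed, 1935: Thu, 1936: Sat ✓, 1937: Sun, 1938: Mon, 1939: Tue, 1940: Thu, 1941: Fri, 1942: Sat ✓, 1943: Sun, 1944: Tue, 1945: Wed, 1946: Thu, 1947: Fri, 1948: Sun, 1949: Mon, 1950: Tue, 1951: Wed, 1952: Fri, 1953: Sat ✓, 1954: Sun, 1955: Mon, 1956: Wed, 1957: Thu, 1958: Fri
Saturdays: 1931, 1936, 1942, 1953.

4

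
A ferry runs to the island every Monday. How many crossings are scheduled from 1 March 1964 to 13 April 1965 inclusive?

59

1 March 1964 is a Sunday.
From 1 March 1964 to 13 April 1965 is 409 days inclusive.
409 = 7 × 58 + 3, so there are 58 full weeks plus 3 extra days.
Each full week contributes one Monday: 58 so far.
The 3 extra days are Sunday, Monday, Tuesday — 1 of them qualifies.
Total: 58 + 1 = 59.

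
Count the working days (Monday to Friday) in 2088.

262

Jan 1, 2088 is a Thursday.
The range spans 366 days (inclusive of both endpoints).
366 = 7 × 52 + 2, so there are 52 full weeks plus 2 extra days.
Each full week contributes 5 weekdays (Mon–Fri): 52 × 5 = 260.
The 2 extra days are Thu, Fri — 2 of them qualify.
Total: 260 + 2 = 262.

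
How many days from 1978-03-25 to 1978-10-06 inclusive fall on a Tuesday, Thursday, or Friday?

1978-03-25 is a Saturday.
The range spans 196 days (inclusive of both endpoints).
196 = 7 × 28, so the span is exactly 28 full weeks.
Each full week contributes 3 days from the set (Tue, Thu, Fri): 28 × 3 = 84.

84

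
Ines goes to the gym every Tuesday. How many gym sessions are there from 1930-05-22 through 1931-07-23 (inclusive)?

61 Tuesdays

1930-05-22 is a Thursday.
The range spans 428 days (inclusive of both endpoints).
428 = 7 × 61 + 1, so there are 61 full weeks plus 1 extra day.
Each full week contributes one Tuesday: 61 so far.
The 1 extra day is Thu — none qualify.
Total: 61 + 0 = 61.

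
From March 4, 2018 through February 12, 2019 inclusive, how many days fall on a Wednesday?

49 Wednesdays

March 4, 2018 is a Sunday.
That's 346 days from start to end, counting both.
346 = 7 × 49 + 3, so there are 49 full weeks plus 3 extra days.
Each full week contributes one Wednesday: 49 so far.
The 3 extra days are Sun, Mon, Tue — none qualify.
Total: 49 + 0 = 49.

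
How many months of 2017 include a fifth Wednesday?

A month has five Wednesdays exactly when Wednesday falls within its first (length − 28) days.
Jan: 31 days, starts Sun → 5 of Sun, Mon, Tue
Feb: 28 days, starts Wed → 5 of (none)
Mar: 31 days, starts Wed → 5 of Wed, Thu, Fri ✓
Apr: 30 days, starts Sat → 5 of Sat, Sun
May: 31 days, starts Mon → 5 of Mon, Tue, Wed ✓
Jun: 30 days, starts Thu → 5 of Thu, Fri
Jul: 31 days, starts Sat → 5 of Sat, Sun, Mon
Aug: 31 days, starts Tue → 5 of Tue, Wed, Thu ✓
Sep: 30 days, starts Fri → 5 of Fri, Sat
Oct: 31 days, starts Sun → 5 of Sun, Mon, Tue
Nov: 30 days, starts Wed → 5 of Wed, Thu ✓
Dec: 31 days, starts Fri → 5 of Fri, Sat, Sun
Months with five Wednesdays: Mar, May, Aug, Nov.

4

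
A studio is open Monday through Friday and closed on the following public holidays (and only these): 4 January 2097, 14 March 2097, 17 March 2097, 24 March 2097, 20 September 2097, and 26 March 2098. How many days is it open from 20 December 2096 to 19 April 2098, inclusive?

343

20 December 2096 is a Thursday.
That's 486 days from start to end, counting both.
486 = 7 × 69 + 3, so there are 69 full weeks plus 3 extra days.
Each full week contributes 5 weekdays (Mon–Fri): 69 × 5 = 345.
The 3 extra days are Thursday, Friday, Saturday — 2 of them qualify.
Total: 345 + 2 = 347.
Holidays: 4 January 2097 (Fri); 14 March 2097 (Thu); 17 March 2097 (Sun); 24 March 2097 (Sun); 20 September 2097 (Fri); 26 March 2098 (Wed).
4 of the 6 holidays fall on weekdays; the rest are weekends and were already excluded.
Business days: 347 − 4 = 343.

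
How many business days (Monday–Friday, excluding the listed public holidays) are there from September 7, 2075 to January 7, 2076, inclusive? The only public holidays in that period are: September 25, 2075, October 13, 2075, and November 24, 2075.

September 7, 2075 is a Saturday.
The range spans 123 days (inclusive of both endpoints).
123 = 7 × 17 + 4, so there are 17 full weeks plus 4 extra days.
Each full week contributes 5 weekdays (Mon–Fri): 17 × 5 = 85.
The 4 extra days are Saturday, Sunday, Monday, Tuesday — 2 of them qualify.
Total: 85 + 2 = 87.
Holidays: September 25, 2075 (Wed); October 13, 2075 (Sun); November 24, 2075 (Sun).
1 of the 3 holidays fall on weekdays; the rest are weekends and were already excluded.
Business days: 87 − 1 = 86.

86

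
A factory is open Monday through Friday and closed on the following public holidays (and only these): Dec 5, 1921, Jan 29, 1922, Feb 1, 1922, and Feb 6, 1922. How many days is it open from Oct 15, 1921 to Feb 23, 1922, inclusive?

Oct 15, 1921 is a Saturday.
From Oct 15, 1921 to Feb 23, 1922 is 132 days inclusive.
132 = 7 × 18 + 6, so there are 18 full weeks plus 6 extra days.
Each full week contributes 5 weekdays (Mon–Fri): 18 × 5 = 90.
The 6 extra days are Sat, Sun, Mon, Tue, Wed, Thu — 4 of them qualify.
Total: 90 + 4 = 94.
Holidays: Dec 5, 1921 (Mon); Jan 29, 1922 (Sun); Feb 1, 1922 (Wed); Feb 6, 1922 (Mon).
3 of the 4 holidays fall on weekdays; the rest are weekends and were already excluded.
Business days: 94 − 3 = 91.

91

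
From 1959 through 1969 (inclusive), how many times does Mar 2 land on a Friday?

1

Day of week of March 2 in each year:
1959: Mon, 1960: Wed, 1961: Thu, 1962: Fri ✓, 1963: Sat, 1964: Mon, 1965: Tue, 1966: Wed, 1967: Thu, 1968: Sat, 1969: Sun
Fridays: 1962.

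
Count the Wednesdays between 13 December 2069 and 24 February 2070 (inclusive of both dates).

10 Wednesdays

13 December 2069 is a Friday.
That's 74 days from start to end, counting both.
74 = 7 × 10 + 4, so there are 10 full weeks plus 4 extra days.
Each full week contributes one Wednesday: 10 so far.
The 4 extra days are Friday, Saturday, Sunday, Monday — none qualify.
Total: 10 + 0 = 10.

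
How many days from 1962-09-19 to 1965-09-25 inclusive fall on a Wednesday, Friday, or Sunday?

473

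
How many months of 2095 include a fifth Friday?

A month has five Fridays exactly when Friday falls within its first (length − 28) days.
Jan: 31 days, starts Sat → 5 of Sat, Sun, Mon
Feb: 28 days, starts Tue → 5 of (none)
Mar: 31 days, starts Tue → 5 of Tue, Wed, Thu
Apr: 30 days, starts Fri → 5 of Fri, Sat ✓
May: 31 days, starts Sun → 5 of Sun, Mon, Tue
Jun: 30 days, starts Wed → 5 of Wed, Thu
Jul: 31 days, starts Fri → 5 of Fri, Sat, Sun ✓
Aug: 31 days, starts Mon → 5 of Mon, Tue, Wed
Sep: 30 days, starts Thu → 5 of Thu, Fri ✓
Oct: 31 days, starts Sat → 5 of Sat, Sun, Mon
Nov: 30 days, starts Tue → 5 of Tue, Wed
Dec: 31 days, starts Thu → 5 of Thu, Fri, Sat ✓
Months with five Fridays: Apr, Jul, Sep, Dec.

4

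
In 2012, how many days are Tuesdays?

Jan 1, 2012 is a Sunday.
From Jan 1, 2012 to Dec 31, 2012 is 366 days inclusive.
366 = 7 × 52 + 2, so there are 52 full weeks plus 2 extra days.
Each full week contributes one Tuesday: 52 so far.
The 2 extra days are Sun, Mon — none qualify.
Total: 52 + 0 = 52.

52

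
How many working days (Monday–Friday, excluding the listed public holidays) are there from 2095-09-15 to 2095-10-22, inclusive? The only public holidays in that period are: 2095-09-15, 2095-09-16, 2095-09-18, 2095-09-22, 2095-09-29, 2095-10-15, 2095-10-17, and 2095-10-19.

2095-09-15 is a Thursday.
From 2095-09-15 to 2095-10-22 is 38 days inclusive.
38 = 7 × 5 + 3, so there are 5 full weeks plus 3 extra days.
Each full week contributes 5 weekdays (Mon–Fri): 5 × 5 = 25.
The 3 extra days are Thursday, Friday, Saturday — 2 of them qualify.
Total: 25 + 2 = 27.
Holidays: 2095-09-15 (Thu); 2095-09-16 (Fri); 2095-09-18 (Sun); 2095-09-22 (Thu); 2095-09-29 (Thu); 2095-10-15 (Sat); 2095-10-17 (Mon); 2095-10-19 (Wed).
6 of the 8 holidays fall on weekdays; the rest are weekends and were already excluded.
Business days: 27 − 6 = 21.

21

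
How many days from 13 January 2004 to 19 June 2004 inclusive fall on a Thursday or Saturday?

46

13 January 2004 is a Tuesday.
From 13 January 2004 to 19 June 2004 is 159 days inclusive.
159 = 7 × 22 + 5, so there are 22 full weeks plus 5 extra days.
Each full week contributes 2 days from the set (Thu, Sat): 22 × 2 = 44.
The 5 extra days are Tue, Wed, Thu, Fri, Sat — 2 of them qualify.
Total: 44 + 2 = 46.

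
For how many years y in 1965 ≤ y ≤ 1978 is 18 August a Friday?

3

Day of week of August 18 in each year:
1965: Wed, 1966: Thu, 1967: Fri ✓, 1968: Sun, 1969: Mon, 1970: Tue, 1971: Wed, 1972: Fri ✓, 1973: Sat, 1974: Sun, 1975: Mon, 1976: Wed, 1977: Thu, 1978: Fri ✓
Fridays: 1967, 1972, 1978.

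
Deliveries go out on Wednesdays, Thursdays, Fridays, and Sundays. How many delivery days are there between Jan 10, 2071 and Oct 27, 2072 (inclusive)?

Jan 10, 2071 is a Saturday.
That's 657 days from start to end, counting both.
657 = 7 × 93 + 6, so there are 93 full weeks plus 6 extra days.
Each full week contributes 4 days from the set (Wed, Thu, Fri, Sun): 93 × 4 = 372.
The 6 extra days are Saturday, Sunday, Monday, Tuesday, Wednesday, Thursday — 3 of them qualify.
Total: 372 + 3 = 375.

375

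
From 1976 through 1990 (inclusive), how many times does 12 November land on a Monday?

3

Day of week of November 12 in each year:
1976: Fri, 1977: Sat, 1978: Sun, 1979: Mon ✓, 1980: Wed, 1981: Thu, 1982: Fri, 1983: Sat, 1984: Mon ✓, 1985: Tue, 1986: Wed, 1987: Thu, 1988: Sat, 1989: Sun, 1990: Mon ✓
Mondays: 1979, 1984, 1990.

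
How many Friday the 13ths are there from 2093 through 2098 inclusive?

Friday-the-13ths by year:
2093: Feb, Mar, Nov
2094: Aug
2095: May
2096: Jan, Apr, Jul
2097: Sep, Dec
2098: Jun

11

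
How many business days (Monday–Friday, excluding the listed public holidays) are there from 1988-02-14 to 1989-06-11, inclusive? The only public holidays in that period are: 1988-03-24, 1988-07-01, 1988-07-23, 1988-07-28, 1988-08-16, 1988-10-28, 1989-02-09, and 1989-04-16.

339 business days

1988-02-14 is a Sunday.
From 1988-02-14 to 1989-06-11 is 484 days inclusive.
484 = 7 × 69 + 1, so there are 69 full weeks plus 1 extra day.
Each full week contributes 5 weekdays (Mon–Fri): 69 × 5 = 345.
The 1 extra day is Sunday — none qualify.
Total: 345 + 0 = 345.
Holidays: 1988-03-24 (Thu); 1988-07-01 (Fri); 1988-07-23 (Sat); 1988-07-28 (Thu); 1988-08-16 (Tue); 1988-10-28 (Fri); 1989-02-09 (Thu); 1989-04-16 (Sun).
6 of the 8 holidays fall on weekdays; the rest are weekends and were already excluded.
Business days: 345 − 6 = 339.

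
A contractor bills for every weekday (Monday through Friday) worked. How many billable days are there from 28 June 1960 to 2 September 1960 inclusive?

28 June 1960 is a Tuesday.
From 28 June 1960 to 2 September 1960 is 67 days inclusive.
67 = 7 × 9 + 4, so there are 9 full weeks plus 4 extra days.
Each full week contributes 5 weekdays (Mon–Fri): 9 × 5 = 45.
The 4 extra days are Tue, Wed, Thu, Fri — 4 of them qualify.
Total: 45 + 4 = 49.

49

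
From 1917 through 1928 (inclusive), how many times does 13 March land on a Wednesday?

Day of week of March 13 in each year:
1917: Tue, 1918: Wed ✓, 1919: Thu, 1920: Sat, 1921: Sun, 1922: Mon, 1923: Tue, 1924: Thu, 1925: Fri, 1926: Sat, 1927: Sun, 1928: Tue
Wednesdays: 1918.

1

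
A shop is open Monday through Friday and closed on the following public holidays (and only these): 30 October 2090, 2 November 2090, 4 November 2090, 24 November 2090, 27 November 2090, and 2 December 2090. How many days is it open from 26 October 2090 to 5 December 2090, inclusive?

26 October 2090 is a Thursday.
That's 41 days from start to end, counting both.
41 = 7 × 5 + 6, so there are 5 full weeks plus 6 extra days.
Each full week contributes 5 weekdays (Mon–Fri): 5 × 5 = 25.
The 6 extra days are Thursday, Friday, Saturday, Sunday, Monday, Tuesday — 4 of them qualify.
Total: 25 + 4 = 29.
Holidays: 30 October 2090 (Mon); 2 November 2090 (Thu); 4 November 2090 (Sat); 24 November 2090 (Fri); 27 November 2090 (Mon); 2 December 2090 (Sat).
4 of the 6 holidays fall on weekdays; the rest are weekends and were already excluded.
Business days: 29 − 4 = 25.

25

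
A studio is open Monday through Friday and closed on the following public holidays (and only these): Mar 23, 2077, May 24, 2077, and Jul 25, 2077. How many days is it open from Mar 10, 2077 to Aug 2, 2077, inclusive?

102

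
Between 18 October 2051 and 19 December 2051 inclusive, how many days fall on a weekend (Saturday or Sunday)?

18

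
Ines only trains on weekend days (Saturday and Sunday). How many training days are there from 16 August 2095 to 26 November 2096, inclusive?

16 August 2095 is a Tuesday.
That's 469 days from start to end, counting both.
469 = 7 × 67, so the span is exactly 67 full weeks.
Each full week contributes 2 weekend days (Sat, Sun): 67 × 2 = 134.
Total: 134.

134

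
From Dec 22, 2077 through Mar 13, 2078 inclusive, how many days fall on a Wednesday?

12 Wednesdays

Dec 22, 2077 is a Wednesday.
The range spans 82 days (inclusive of both endpoints).
82 = 7 × 11 + 5, so there are 11 full weeks plus 5 extra days.
Each full week contributes one Wednesday: 11 so far.
The 5 extra days are Wednesday, Thursday, Friday, Saturday, Sunday — 1 of them qualifies.
Total: 11 + 1 = 12.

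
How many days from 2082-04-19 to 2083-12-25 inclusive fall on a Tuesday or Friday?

176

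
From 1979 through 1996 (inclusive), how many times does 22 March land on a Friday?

3

Day of week of March 22 in each year:
1979: Thu, 1980: Sat, 1981: Sun, 1982: Mon, 1983: Tue, 1984: Thu, 1985: Fri ✓, 1986: Sat, 1987: Sun, 1988: Tue, 1989: Wed, 1990: Thu, 1991: Fri ✓, 1992: Sun, 1993: Mon, 1994: Tue, 1995: Wed, 1996: Fri ✓
Fridays: 1985, 1991, 1996.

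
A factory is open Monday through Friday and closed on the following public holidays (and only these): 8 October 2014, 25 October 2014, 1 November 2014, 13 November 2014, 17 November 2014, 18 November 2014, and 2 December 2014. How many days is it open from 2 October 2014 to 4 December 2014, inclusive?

41 working days

2 October 2014 is a Thursday.
The range spans 64 days (inclusive of both endpoints).
64 = 7 × 9 + 1, so there are 9 full weeks plus 1 extra day.
Each full week contributes 5 weekdays (Mon–Fri): 9 × 5 = 45.
The 1 extra day is Thu — 1 of them qualifies.
Total: 45 + 1 = 46.
Holidays: 8 October 2014 (Wed); 25 October 2014 (Sat); 1 November 2014 (Sat); 13 November 2014 (Thu); 17 November 2014 (Mon); 18 November 2014 (Tue); 2 December 2014 (Tue).
5 of the 7 holidays fall on weekdays; the rest are weekends and were already excluded.
Business days: 46 − 5 = 41.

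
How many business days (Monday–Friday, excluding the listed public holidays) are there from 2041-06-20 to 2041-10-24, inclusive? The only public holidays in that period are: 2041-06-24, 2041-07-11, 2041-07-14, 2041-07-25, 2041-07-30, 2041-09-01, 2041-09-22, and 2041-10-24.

2041-06-20 is a Thursday.
From 2041-06-20 to 2041-10-24 is 127 days inclusive.
127 = 7 × 18 + 1, so there are 18 full weeks plus 1 extra day.
Each full week contributes 5 weekdays (Mon–Fri): 18 × 5 = 90.
The 1 extra day is Thursday — 1 of them qualifies.
Total: 90 + 1 = 91.
Holidays: 2041-06-24 (Mon); 2041-07-11 (Thu); 2041-07-14 (Sun); 2041-07-25 (Thu); 2041-07-30 (Tue); 2041-09-01 (Sun); 2041-09-22 (Sun); 2041-10-24 (Thu).
5 of the 8 holidays fall on weekdays; the rest are weekends and were already excluded.
Business days: 91 − 5 = 86.

86 business days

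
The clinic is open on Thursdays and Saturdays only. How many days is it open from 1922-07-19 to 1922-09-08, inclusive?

15

1922-07-19 is a Wednesday.
That's 52 days from start to end, counting both.
52 = 7 × 7 + 3, so there are 7 full weeks plus 3 extra days.
Each full week contributes 2 days from the set (Thu, Sat): 7 × 2 = 14.
The 3 extra days are Wednesday, Thursday, Friday — 1 of them qualifies.
Total: 14 + 1 = 15.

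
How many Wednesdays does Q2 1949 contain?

13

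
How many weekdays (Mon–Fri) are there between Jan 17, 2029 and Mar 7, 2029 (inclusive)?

Jan 17, 2029 is a Wednesday.
That's 50 days from start to end, counting both.
50 = 7 × 7 + 1, so there are 7 full weeks plus 1 extra day.
Each full week contributes 5 weekdays (Mon–Fri): 7 × 5 = 35.
The 1 extra day is Wed — 1 of them qualifies.
Total: 35 + 1 = 36.

36 weekdays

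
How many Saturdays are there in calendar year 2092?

52

Jan 1, 2092 is a Tuesday.
That's 366 days from start to end, counting both.
366 = 7 × 52 + 2, so there are 52 full weeks plus 2 extra days.
Each full week contributes one Saturday: 52 so far.
The 2 extra days are Tuesday, Wednesday — none qualify.
Total: 52 + 0 = 52.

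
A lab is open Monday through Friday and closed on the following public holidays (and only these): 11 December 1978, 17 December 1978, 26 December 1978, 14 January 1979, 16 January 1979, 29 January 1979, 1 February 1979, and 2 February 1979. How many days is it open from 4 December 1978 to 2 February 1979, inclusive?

39 working days

4 December 1978 is a Monday.
From 4 December 1978 to 2 February 1979 is 61 days inclusive.
61 = 7 × 8 + 5, so there are 8 full weeks plus 5 extra days.
Each full week contributes 5 weekdays (Mon–Fri): 8 × 5 = 40.
The 5 extra days are Monday, Tuesday, Wednesday, Thursday, Friday — 5 of them qualify.
Total: 40 + 5 = 45.
Holidays: 11 December 1978 (Mon); 17 December 1978 (Sun); 26 December 1978 (Tue); 14 January 1979 (Sun); 16 January 1979 (Tue); 29 January 1979 (Mon); 1 February 1979 (Thu); 2 February 1979 (Fri).
6 of the 8 holidays fall on weekdays; the rest are weekends and were already excluded.
Business days: 45 − 6 = 39.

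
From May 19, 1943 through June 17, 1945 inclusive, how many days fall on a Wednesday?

May 19, 1943 is a Wednesday.
The range spans 761 days (inclusive of both endpoints).
761 = 7 × 108 + 5, so there are 108 full weeks plus 5 extra days.
Each full week contributes one Wednesday: 108 so far.
The 5 extra days are Wed, Thu, Fri, Sat, Sun — 1 of them qualifies.
Total: 108 + 1 = 109.

109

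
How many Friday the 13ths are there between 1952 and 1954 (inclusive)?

5

Friday-the-13ths by year:
1952: Jun
1953: Feb, Mar, Nov
1954: Aug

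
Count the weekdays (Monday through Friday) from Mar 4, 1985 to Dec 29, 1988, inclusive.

Mar 4, 1985 is a Monday.
The range spans 1397 days (inclusive of both endpoints).
1397 = 7 × 199 + 4, so there are 199 full weeks plus 4 extra days.
Each full week contributes 5 weekdays (Mon–Fri): 199 × 5 = 995.
The 4 extra days are Mon, Tue, Wed, Thu — 4 of them qualify.
Total: 995 + 4 = 999.

999 weekdays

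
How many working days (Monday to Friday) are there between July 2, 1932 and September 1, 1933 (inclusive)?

305

July 2, 1932 is a Saturday.
The range spans 427 days (inclusive of both endpoints).
427 = 7 × 61, so the span is exactly 61 full weeks.
Each full week contributes 5 weekdays (Mon–Fri): 61 × 5 = 305.
Total: 305.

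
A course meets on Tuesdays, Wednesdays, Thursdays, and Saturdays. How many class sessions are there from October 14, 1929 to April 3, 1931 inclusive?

October 14, 1929 is a Monday.
From October 14, 1929 to April 3, 1931 is 537 days inclusive.
537 = 7 × 76 + 5, so there are 76 full weeks plus 5 extra days.
Each full week contributes 4 days from the set (Tue, Wed, Thu, Sat): 76 × 4 = 304.
The 5 extra days are Mon, Tue, Wed, Thu, Fri — 3 of them qualify.
Total: 304 + 3 = 307.

307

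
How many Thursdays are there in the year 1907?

52

Jan 1, 1907 is a Tuesday.
The range spans 365 days (inclusive of both endpoints).
365 = 7 × 52 + 1, so there are 52 full weeks plus 1 extra day.
Each full week contributes one Thursday: 52 so far.
The 1 extra day is Tuesday — none qualify.
Total: 52 + 0 = 52.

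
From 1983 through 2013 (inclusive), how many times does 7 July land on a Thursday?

5

Day of week of July 7 in each year:
1983: Thu ✓, 1984: Sat, 1985: Sun, 1986: Mon, 1987: Tue, 1988: Thu ✓, 1989: Fri, 1990: Sat, 1991: Sun, 1992: Tue, 1993: Wed, 1994: Thu ✓, 1995: Fri, 1996: Sun, 1997: Mon, 1998: Tue, 1999: Wed, 2000: Fri, 2001: Sat, 2002: Sun, 2003: Mon, 2004: Wed, 2005: Thu ✓, 2006: Fri, 2007: Sat, 2008: Mon, 2009: Tue, 2010: Wed, 2011: Thu ✓, 2012: Sat, 2013: Sun
Thursdays: 1983, 1988, 1994, 2005, 2011.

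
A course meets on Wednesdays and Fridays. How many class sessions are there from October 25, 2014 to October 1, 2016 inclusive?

October 25, 2014 is a Saturday.
The range spans 708 days (inclusive of both endpoints).
708 = 7 × 101 + 1, so there are 101 full weeks plus 1 extra day.
Each full week contributes 2 days from the set (Wed, Fri): 101 × 2 = 202.
The 1 extra day is Sat — none qualify.
Total: 202 + 0 = 202.

202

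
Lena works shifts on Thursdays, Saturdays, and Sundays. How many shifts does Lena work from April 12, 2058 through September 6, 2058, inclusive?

63

April 12, 2058 is a Friday.
The range spans 148 days (inclusive of both endpoints).
148 = 7 × 21 + 1, so there are 21 full weeks plus 1 extra day.
Each full week contributes 3 days from the set (Thu, Sat, Sun): 21 × 3 = 63.
The 1 extra day is Friday — none qualify.
Total: 63 + 0 = 63.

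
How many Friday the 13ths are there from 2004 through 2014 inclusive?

Friday-the-13ths by year:
2004: Feb, Aug
2005: May
2006: Jan, Oct
2007: Apr, Jul
2008: Jun
2009: Feb, Mar, Nov
2010: Aug
2011: May
2012: Jan, Apr, Jul
2013: Sep, Dec
2014: Jun

19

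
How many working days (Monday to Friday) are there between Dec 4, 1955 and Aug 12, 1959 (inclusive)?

963 weekdays

Dec 4, 1955 is a Sunday.
That's 1348 days from start to end, counting both.
1348 = 7 × 192 + 4, so there are 192 full weeks plus 4 extra days.
Each full week contributes 5 weekdays (Mon–Fri): 192 × 5 = 960.
The 4 extra days are Sun, Mon, Tue, Wed — 3 of them qualify.
Total: 960 + 3 = 963.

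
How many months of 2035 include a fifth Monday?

5

A month has five Mondays exactly when Monday falls within its first (length − 28) days.
Jan: 31 days, starts Mon → 5 of Mon, Tue, Wed ✓
Feb: 28 days, starts Thu → 5 of (none)
Mar: 31 days, starts Thu → 5 of Thu, Fri, Sat
Apr: 30 days, starts Sun → 5 of Sun, Mon ✓
May: 31 days, starts Tue → 5 of Tue, Wed, Thu
Jun: 30 days, starts Fri → 5 of Fri, Sat
Jul: 31 days, starts Sun → 5 of Sun, Mon, Tue ✓
Aug: 31 days, starts Wed → 5 of Wed, Thu, Fri
Sep: 30 days, starts Sat → 5 of Sat, Sun
Oct: 31 days, starts Mon → 5 of Mon, Tue, Wed ✓
Nov: 30 days, starts Thu → 5 of Thu, Fri
Dec: 31 days, starts Sat → 5 of Sat, Sun, Mon ✓
Months with five Mondays: Jan, Apr, Jul, Oct, Dec.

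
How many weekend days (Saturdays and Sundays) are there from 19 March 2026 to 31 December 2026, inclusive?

82

19 March 2026 is a Thursday.
From 19 March 2026 to 31 December 2026 is 288 days inclusive.
288 = 7 × 41 + 1, so there are 41 full weeks plus 1 extra day.
Each full week contributes 2 weekend days (Sat, Sun): 41 × 2 = 82.
The 1 extra day is Thu — none qualify.
Total: 82 + 0 = 82.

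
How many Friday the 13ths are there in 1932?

The 13th falls on a Friday when the month's 13th has weekday Fri.
Jan 13 is Wed; Feb 13 is Sat; Mar 13 is Sun; Apr 13 is Wed; May 13 is Fri ✓; Jun 13 is Mon; Jul 13 is Wed; Aug 13 is Sat; Sep 13 is Tue; Oct 13 is Thu; Nov 13 is Sun; Dec 13 is Tue.
Friday the 13ths: May.

1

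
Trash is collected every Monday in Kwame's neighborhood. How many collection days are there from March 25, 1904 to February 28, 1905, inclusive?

March 25, 1904 is a Friday.
That's 341 days from start to end, counting both.
341 = 7 × 48 + 5, so there are 48 full weeks plus 5 extra days.
Each full week contributes one Monday: 48 so far.
The 5 extra days are Friday, Saturday, Sunday, Monday, Tuesday — 1 of them qualifies.
Total: 48 + 1 = 49.

49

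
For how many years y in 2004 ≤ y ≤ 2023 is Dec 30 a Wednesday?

3

Day of week of December 30 in each year:
2004: Thu, 2005: Fri, 2006: Sat, 2007: Sun, 2008: Tue, 2009: Wed ✓, 2010: Thu, 2011: Fri, 2012: Sun, 2013: Mon, 2014: Tue, 2015: Wed ✓, 2016: Fri, 2017: Sat, 2018: Sun, 2019: Mon, 2020: Wed ✓, 2021: Thu, 2022: Fri, 2023: Sat
Wednesdays: 2009, 2015, 2020.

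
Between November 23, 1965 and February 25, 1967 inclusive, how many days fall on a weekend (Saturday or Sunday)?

November 23, 1965 is a Tuesday.
From November 23, 1965 to February 25, 1967 is 460 days inclusive.
460 = 7 × 65 + 5, so there are 65 full weeks plus 5 extra days.
Each full week contributes 2 weekend days (Sat, Sun): 65 × 2 = 130.
The 5 extra days are Tuesday, Wednesday, Thursday, Friday, Saturday — 1 of them qualifies.
Total: 130 + 1 = 131.

131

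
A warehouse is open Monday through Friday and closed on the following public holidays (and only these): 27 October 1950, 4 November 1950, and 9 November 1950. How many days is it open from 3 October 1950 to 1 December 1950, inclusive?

42 working days

3 October 1950 is a Tuesday.
That's 60 days from start to end, counting both.
60 = 7 × 8 + 4, so there are 8 full weeks plus 4 extra days.
Each full week contributes 5 weekdays (Mon–Fri): 8 × 5 = 40.
The 4 extra days are Tue, Wed, Thu, Fri — 4 of them qualify.
Total: 40 + 4 = 44.
Holidays: 27 October 1950 (Fri); 4 November 1950 (Sat); 9 November 1950 (Thu).
2 of the 3 holidays fall on weekdays; the rest are weekends and were already excluded.
Business days: 44 − 2 = 42.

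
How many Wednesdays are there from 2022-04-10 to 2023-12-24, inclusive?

2022-04-10 is a Sunday.
From 2022-04-10 to 2023-12-24 is 624 days inclusive.
624 = 7 × 89 + 1, so there are 89 full weeks plus 1 extra day.
Each full week contributes one Wednesday: 89 so far.
The 1 extra day is Sun — none qualify.
Total: 89 + 0 = 89.

89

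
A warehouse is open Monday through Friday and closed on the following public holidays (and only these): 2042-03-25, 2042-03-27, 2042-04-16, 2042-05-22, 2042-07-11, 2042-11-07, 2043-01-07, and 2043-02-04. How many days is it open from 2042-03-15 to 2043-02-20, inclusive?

237

2042-03-15 is a Saturday.
From 2042-03-15 to 2043-02-20 is 343 days inclusive.
343 = 7 × 49, so the span is exactly 49 full weeks.
Each full week contributes 5 weekdays (Mon–Fri): 49 × 5 = 245.
Total: 245.
Holidays: 2042-03-25 (Tue); 2042-03-27 (Thu); 2042-04-16 (Wed); 2042-05-22 (Thu); 2042-07-11 (Fri); 2042-11-07 (Fri); 2043-01-07 (Wed); 2043-02-04 (Wed).
All 8 holidays fall on weekdays, so subtract 8.
Business days: 245 − 8 = 237.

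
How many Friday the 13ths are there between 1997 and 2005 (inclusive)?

Friday-the-13ths by year:
1997: Jun
1998: Feb, Mar, Nov
1999: Aug
2000: Oct
2001: Apr, Jul
2002: Sep, Dec
2003: Jun
2004: Feb, Aug
2005: May

14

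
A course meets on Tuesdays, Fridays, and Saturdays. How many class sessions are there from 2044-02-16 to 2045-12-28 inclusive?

292

2044-02-16 is a Tuesday.
That's 682 days from start to end, counting both.
682 = 7 × 97 + 3, so there are 97 full weeks plus 3 extra days.
Each full week contributes 3 days from the set (Tue, Fri, Sat): 97 × 3 = 291.
The 3 extra days are Tue, Wed, Thu — 1 of them qualifies.
Total: 291 + 1 = 292.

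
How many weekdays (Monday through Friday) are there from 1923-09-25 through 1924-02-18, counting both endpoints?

105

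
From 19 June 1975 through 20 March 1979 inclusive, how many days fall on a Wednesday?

19 June 1975 is a Thursday.
The range spans 1371 days (inclusive of both endpoints).
1371 = 7 × 195 + 6, so there are 195 full weeks plus 6 extra days.
Each full week contributes one Wednesday: 195 so far.
The 6 extra days are Thursday, Friday, Saturday, Sunday, Monday, Tuesday — none qualify.
Total: 195 + 0 = 195.

195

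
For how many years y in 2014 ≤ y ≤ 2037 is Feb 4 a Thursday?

Day of week of February 4 in each year:
2014: Tue, 2015: Wed, 2016: Thu ✓, 2017: Sat, 2018: Sun, 2019: Mon, 2020: Tue, 2021: Thu ✓, 2022: Fri, 2023: Sat, 2024: Sun, 2025: Tue, 2026: Wed, 2027: Thu ✓, 2028: Fri, 2029: Sun, 2030: Mon, 2031: Tue, 2032: Wed, 2033: Fri, 2034: Sat, 2035: Sun, 2036: Mon, 2037: Wed
Thursdays: 2016, 2021, 2027.

3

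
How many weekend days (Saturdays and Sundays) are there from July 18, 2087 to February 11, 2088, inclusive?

60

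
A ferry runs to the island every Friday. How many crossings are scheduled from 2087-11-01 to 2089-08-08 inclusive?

92 Fridays

2087-11-01 is a Saturday.
The range spans 647 days (inclusive of both endpoints).
647 = 7 × 92 + 3, so there are 92 full weeks plus 3 extra days.
Each full week contributes one Friday: 92 so far.
The 3 extra days are Sat, Sun, Mon — none qualify.
Total: 92 + 0 = 92.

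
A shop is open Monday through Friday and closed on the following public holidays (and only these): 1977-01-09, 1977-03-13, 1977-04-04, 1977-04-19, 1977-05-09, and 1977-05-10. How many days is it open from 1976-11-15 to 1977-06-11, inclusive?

146 working days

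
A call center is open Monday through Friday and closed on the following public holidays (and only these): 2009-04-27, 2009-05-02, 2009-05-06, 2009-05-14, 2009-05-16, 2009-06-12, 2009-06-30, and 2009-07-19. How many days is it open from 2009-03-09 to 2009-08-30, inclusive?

120

2009-03-09 is a Monday.
The range spans 175 days (inclusive of both endpoints).
175 = 7 × 25, so the span is exactly 25 full weeks.
Each full week contributes 5 weekdays (Mon–Fri): 25 × 5 = 125.
Total: 125.
Holidays: 2009-04-27 (Mon); 2009-05-02 (Sat); 2009-05-06 (Wed); 2009-05-14 (Thu); 2009-05-16 (Sat); 2009-06-12 (Fri); 2009-06-30 (Tue); 2009-07-19 (Sun).
5 of the 8 holidays fall on weekdays; the rest are weekends and were already excluded.
Business days: 125 − 5 = 120.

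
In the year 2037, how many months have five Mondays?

A month has five Mondays exactly when Monday falls within its first (length − 28) days.
Jan: 31 days, starts Thu → 5 of Thu, Fri, Sat
Feb: 28 days, starts Sun → 5 of (none)
Mar: 31 days, starts Sun → 5 of Sun, Mon, Tue ✓
Apr: 30 days, starts Wed → 5 of Wed, Thu
May: 31 days, starts Fri → 5 of Fri, Sat, Sun
Jun: 30 days, starts Mon → 5 of Mon, Tue ✓
Jul: 31 days, starts Wed → 5 of Wed, Thu, Fri
Aug: 31 days, starts Sat → 5 of Sat, Sun, Mon ✓
Sep: 30 days, starts Tue → 5 of Tue, Wed
Oct: 31 days, starts Thu → 5 of Thu, Fri, Sat
Nov: 30 days, starts Sun → 5 of Sun, Mon ✓
Dec: 31 days, starts Tue → 5 of Tue, Wed, Thu
Months with five Mondays: Mar, Jun, Aug, Nov.

4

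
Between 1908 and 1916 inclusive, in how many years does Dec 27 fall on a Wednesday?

2

Day of week of December 27 in each year:
1908: Sun, 1909: Mon, 1910: Tue, 1911: Wed ✓, 1912: Fri, 1913: Sat, 1914: Sun, 1915: Mon, 1916: Wed ✓
Wednesdays: 1911, 1916.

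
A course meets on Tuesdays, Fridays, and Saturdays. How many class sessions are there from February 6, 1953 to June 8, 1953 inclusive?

February 6, 1953 is a Friday.
From February 6, 1953 to June 8, 1953 is 123 days inclusive.
123 = 7 × 17 + 4, so there are 17 full weeks plus 4 extra days.
Each full week contributes 3 days from the set (Tue, Fri, Sat): 17 × 3 = 51.
The 4 extra days are Fri, Sat, Sun, Mon — 2 of them qualify.
Total: 51 + 2 = 53.

53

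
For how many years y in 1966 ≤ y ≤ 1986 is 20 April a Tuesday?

Day of week of April 20 in each year:
1966: Wed, 1967: Thu, 1968: Sat, 1969: Sun, 1970: Mon, 1971: Tue ✓, 1972: Thu, 1973: Fri, 1974: Sat, 1975: Sun, 1976: Tue ✓, 1977: Wed, 1978: Thu, 1979: Fri, 1980: Sun, 1981: Mon, 1982: Tue ✓, 1983: Wed, 1984: Fri, 1985: Sat, 1986: Sun
Tuesdays: 1971, 1976, 1982.

3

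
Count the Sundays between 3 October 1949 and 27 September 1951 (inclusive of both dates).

103

3 October 1949 is a Monday.
That's 725 days from start to end, counting both.
725 = 7 × 103 + 4, so there are 103 full weeks plus 4 extra days.
Each full week contributes one Sunday: 103 so far.
The 4 extra days are Mon, Tue, Wed, Thu — none qualify.
Total: 103 + 0 = 103.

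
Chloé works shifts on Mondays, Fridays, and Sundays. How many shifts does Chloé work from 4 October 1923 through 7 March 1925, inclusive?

223

4 October 1923 is a Thursday.
That's 521 days from start to end, counting both.
521 = 7 × 74 + 3, so there are 74 full weeks plus 3 extra days.
Each full week contributes 3 days from the set (Mon, Fri, Sun): 74 × 3 = 222.
The 3 extra days are Thu, Fri, Sat — 1 of them qualifies.
Total: 222 + 1 = 223.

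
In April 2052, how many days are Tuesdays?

5

April 1, 2052 is a Monday.
From April 1, 2052 to April 30, 2052 is 30 days inclusive.
30 = 7 × 4 + 2, so there are 4 full weeks plus 2 extra days.
Each full week contributes one Tuesday: 4 so far.
The 2 extra days are Mon, Tue — 1 of them qualifies.
Total: 4 + 1 = 5.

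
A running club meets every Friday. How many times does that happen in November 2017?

4

Nov 1, 2017 is a Wednesday.
That's 30 days from start to end, counting both.
30 = 7 × 4 + 2, so there are 4 full weeks plus 2 extra days.
Each full week contributes one Friday: 4 so far.
The 2 extra days are Wed, Thu — none qualify.
Total: 4 + 0 = 4.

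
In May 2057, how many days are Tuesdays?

1 May 2057 is a Tuesday.
That's 31 days from start to end, counting both.
31 = 7 × 4 + 3, so there are 4 full weeks plus 3 extra days.
Each full week contributes one Tuesday: 4 so far.
The 3 extra days are Tuesday, Wednesday, Thursday — 1 of them qualifies.
Total: 4 + 1 = 5.

5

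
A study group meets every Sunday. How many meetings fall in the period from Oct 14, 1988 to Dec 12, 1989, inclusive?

Oct 14, 1988 is a Friday.
The range spans 425 days (inclusive of both endpoints).
425 = 7 × 60 + 5, so there are 60 full weeks plus 5 extra days.
Each full week contributes one Sunday: 60 so far.
The 5 extra days are Fri, Sat, Sun, Mon, Tue — 1 of them qualifies.
Total: 60 + 1 = 61.

61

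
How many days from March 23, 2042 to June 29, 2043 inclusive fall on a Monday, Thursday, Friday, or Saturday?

March 23, 2042 is a Sunday.
That's 464 days from start to end, counting both.
464 = 7 × 66 + 2, so there are 66 full weeks plus 2 extra days.
Each full week contributes 4 days from the set (Mon, Thu, Fri, Sat): 66 × 4 = 264.
The 2 extra days are Sunday, Monday — 1 of them qualifies.
Total: 264 + 1 = 265.

265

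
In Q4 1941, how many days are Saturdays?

Oct 1, 1941 is a Wednesday.
That's 92 days from start to end, counting both.
92 = 7 × 13 + 1, so there are 13 full weeks plus 1 extra day.
Each full week contributes one Saturday: 13 so far.
The 1 extra day is Wednesday — none qualify.
Total: 13 + 0 = 13.

13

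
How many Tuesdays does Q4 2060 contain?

2060-10-01 is a Friday.
From 2060-10-01 to 2060-12-31 is 92 days inclusive.
92 = 7 × 13 + 1, so there are 13 full weeks plus 1 extra day.
Each full week contributes one Tuesday: 13 so far.
The 1 extra day is Fri — none qualify.
Total: 13 + 0 = 13.

13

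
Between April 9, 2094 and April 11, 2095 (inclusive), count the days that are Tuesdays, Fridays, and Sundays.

158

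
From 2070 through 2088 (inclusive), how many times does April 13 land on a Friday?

2

Day of week of April 13 in each year:
2070: Sun, 2071: Mon, 2072: Wed, 2073: Thu, 2074: Fri ✓, 2075: Sat, 2076: Mon, 2077: Tue, 2078: Wed, 2079: Thu, 2080: Sat, 2081: Sun, 2082: Mon, 2083: Tue, 2084: Thu, 2085: Fri ✓, 2086: Sat, 2087: Sun, 2088: Tue
Fridays: 2074, 2085.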